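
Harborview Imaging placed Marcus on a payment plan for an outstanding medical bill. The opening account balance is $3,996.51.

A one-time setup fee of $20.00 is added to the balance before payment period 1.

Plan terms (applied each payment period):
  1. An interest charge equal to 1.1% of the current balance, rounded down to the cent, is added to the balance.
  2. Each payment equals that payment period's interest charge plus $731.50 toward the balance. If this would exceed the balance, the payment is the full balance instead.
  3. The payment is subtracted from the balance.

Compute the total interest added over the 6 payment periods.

Payment period 1: opening $4,016.51; interest $44.18 → $4,060.69; payment $775.68; balance $3,285.01
Payment period 2: opening $3,285.01; interest $36.13 → $3,321.14; payment $767.63; balance $2,553.51
Payment period 3: opening $2,553.51; interest $28.08 → $2,581.59; payment $759.58; balance $1,822.01
Payment period 4: opening $1,822.01; interest $20.04 → $1,842.05; payment $751.54; balance $1,090.51
Payment period 5: opening $1,090.51; interest $11.99 → $1,102.50; payment $743.49; balance $359.01
Payment period 6: opening $359.01; interest $3.94 → $362.95; payment $362.95; balance $0.00
Total interest: $44.18 + $36.13 + $28.08 + $20.04 + $11.99 + $3.94 = $144.36

$144.36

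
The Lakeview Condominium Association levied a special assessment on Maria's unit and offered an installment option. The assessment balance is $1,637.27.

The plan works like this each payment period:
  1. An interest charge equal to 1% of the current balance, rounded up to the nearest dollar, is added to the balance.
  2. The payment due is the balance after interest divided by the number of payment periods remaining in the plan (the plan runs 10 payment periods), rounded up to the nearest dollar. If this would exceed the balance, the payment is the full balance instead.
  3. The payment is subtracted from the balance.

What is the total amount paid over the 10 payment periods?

# | Opening | Interest | Payment | End bal
1 | $1,637.27 | $17.00 | $166.00 | $1,488.27
2 | $1,488.27 | $15.00 | $168.00 | $1,335.27
3 | $1,335.27 | $14.00 | $169.00 | $1,180.27
4 | $1,180.27 | $12.00 | $171.00 | $1,021.27
5 | $1,021.27 | $11.00 | $173.00 | $859.27
6 | $859.27 | $9.00 | $174.00 | $694.27
7 | $694.27 | $7.00 | $176.00 | $525.27
8 | $525.27 | $6.00 | $178.00 | $353.27
9 | $353.27 | $4.00 | $179.00 | $178.27
10 | $178.27 | $2.00 | $180.27 | $0.00
Total paid: $1,734.27

$1,734.27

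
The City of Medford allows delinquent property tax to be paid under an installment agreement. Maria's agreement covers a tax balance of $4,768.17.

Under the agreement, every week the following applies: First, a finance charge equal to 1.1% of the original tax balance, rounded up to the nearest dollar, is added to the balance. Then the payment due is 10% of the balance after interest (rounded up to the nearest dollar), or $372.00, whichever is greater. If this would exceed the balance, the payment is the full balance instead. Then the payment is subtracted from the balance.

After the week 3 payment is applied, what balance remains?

$3,603.17

Week 1: $4,768.17 +$53.00 interest = $4,821.17; pay $483.00 → $4,338.17
Week 2: $4,338.17 +$53.00 interest = $4,391.17; pay $440.00 → $3,951.17
Week 3: $3,951.17 +$53.00 interest = $4,004.17; pay $401.00 → $3,603.17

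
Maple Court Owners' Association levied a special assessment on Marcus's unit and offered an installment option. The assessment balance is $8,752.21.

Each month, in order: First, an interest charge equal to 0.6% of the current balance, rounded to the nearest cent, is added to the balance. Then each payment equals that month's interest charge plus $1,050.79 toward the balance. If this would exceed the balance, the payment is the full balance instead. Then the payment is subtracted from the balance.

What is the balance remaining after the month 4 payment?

Month 1: opening $8,752.21; interest $52.51 → $8,804.72; payment $1,103.30; balance $7,701.42
Month 2: opening $7,701.42; interest $46.21 → $7,747.63; payment $1,097.00; balance $6,650.63
Month 3: opening $6,650.63; interest $39.90 → $6,690.53; payment $1,090.69; balance $5,599.84
Month 4: opening $5,599.84; interest $33.60 → $5,633.44; payment $1,084.39; balance $4,549.05

$4,549.05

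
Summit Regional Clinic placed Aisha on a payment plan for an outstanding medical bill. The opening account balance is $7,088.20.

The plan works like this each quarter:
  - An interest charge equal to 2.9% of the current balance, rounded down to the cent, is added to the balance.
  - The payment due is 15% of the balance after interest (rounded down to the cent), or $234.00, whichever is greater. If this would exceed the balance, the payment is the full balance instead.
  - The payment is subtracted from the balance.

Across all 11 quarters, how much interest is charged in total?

$1,264.01

Quarter 1: $7,088.20 +$205.55 interest = $7,293.75; pay $1,094.06 → $6,199.69
Quarter 2: $6,199.69 +$179.79 interest = $6,379.48; pay $956.92 → $5,422.56
Quarter 3: $5,422.56 +$157.25 interest = $5,579.81; pay $836.97 → $4,742.84
Quarter 4: $4,742.84 +$137.54 interest = $4,880.38; pay $732.05 → $4,148.33
Quarter 5: $4,148.33 +$120.30 interest = $4,268.63; pay $640.29 → $3,628.34
Quarter 6: $3,628.34 +$105.22 interest = $3,733.56; pay $560.03 → $3,173.53
Quarter 7: $3,173.53 +$92.03 interest = $3,265.56; pay $489.83 → $2,775.73
Quarter 8: $2,775.73 +$80.49 interest = $2,856.22; pay $428.43 → $2,427.79
Quarter 9: $2,427.79 +$70.40 interest = $2,498.19; pay $374.72 → $2,123.47
Quarter 10: $2,123.47 +$61.58 interest = $2,185.05; pay $327.75 → $1,857.30
Quarter 11: $1,857.30 +$53.86 interest = $1,911.16; pay $286.67 → $1,624.49
Total interest: $205.55 + $179.79 + $157.25 + $137.54 + $120.30 + $105.22 + $92.03 + $80.49 + $70.40 + $61.58 + $53.86 = $1,264.01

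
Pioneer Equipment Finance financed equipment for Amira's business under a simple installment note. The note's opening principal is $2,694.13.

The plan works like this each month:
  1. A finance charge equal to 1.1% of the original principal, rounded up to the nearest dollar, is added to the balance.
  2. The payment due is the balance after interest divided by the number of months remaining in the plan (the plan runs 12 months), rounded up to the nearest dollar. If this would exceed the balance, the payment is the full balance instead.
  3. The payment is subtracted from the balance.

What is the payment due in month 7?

$249.00

# | Opening | Interest | Payment | End bal
1 | $2,694.13 | $30.00 | $228.00 | $2,496.13
2 | $2,496.13 | $30.00 | $230.00 | $2,296.13
3 | $2,296.13 | $30.00 | $233.00 | $2,093.13
4 | $2,093.13 | $30.00 | $236.00 | $1,887.13
5 | $1,887.13 | $30.00 | $240.00 | $1,677.13
6 | $1,677.13 | $30.00 | $244.00 | $1,463.13
7 | $1,463.13 | $30.00 | $249.00 | $1,244.13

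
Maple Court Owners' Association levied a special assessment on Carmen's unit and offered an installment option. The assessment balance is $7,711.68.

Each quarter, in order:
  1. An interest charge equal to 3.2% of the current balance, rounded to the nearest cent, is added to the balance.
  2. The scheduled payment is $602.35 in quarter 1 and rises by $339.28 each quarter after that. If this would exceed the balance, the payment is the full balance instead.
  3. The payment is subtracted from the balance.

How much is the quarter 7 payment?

$91.31

Quarter 1: $7,711.68 +$246.77 interest = $7,958.45; pay $602.35 → $7,356.10
Quarter 2: $7,356.10 +$235.40 interest = $7,591.50; pay $941.63 → $6,649.87
Quarter 3: $6,649.87 +$212.80 interest = $6,862.67; pay $1,280.91 → $5,581.76
Quarter 4: $5,581.76 +$178.62 interest = $5,760.38; pay $1,620.19 → $4,140.19
Quarter 5: $4,140.19 +$132.49 interest = $4,272.68; pay $1,959.47 → $2,313.21
Quarter 6: $2,313.21 +$74.02 interest = $2,387.23; pay $2,298.75 → $88.48
Quarter 7: $88.48 +$2.83 interest = $91.31; pay $91.31 → $0.00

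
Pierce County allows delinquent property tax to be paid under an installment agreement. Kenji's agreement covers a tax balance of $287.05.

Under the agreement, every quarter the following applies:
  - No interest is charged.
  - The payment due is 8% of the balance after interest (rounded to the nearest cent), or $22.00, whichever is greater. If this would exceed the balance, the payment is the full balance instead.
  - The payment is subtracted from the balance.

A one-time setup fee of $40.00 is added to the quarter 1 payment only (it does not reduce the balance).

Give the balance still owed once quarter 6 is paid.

$154.09

Quarter 1: $287.05 − $22.96 (+ $40.00 fee) → $264.09
Quarter 2: $264.09 − $22.00 → $242.09
Quarter 3: $242.09 − $22.00 → $220.09
Quarter 4: $220.09 − $22.00 → $198.09
Quarter 5: $198.09 − $22.00 → $176.09
Quarter 6: $176.09 − $22.00 → $154.09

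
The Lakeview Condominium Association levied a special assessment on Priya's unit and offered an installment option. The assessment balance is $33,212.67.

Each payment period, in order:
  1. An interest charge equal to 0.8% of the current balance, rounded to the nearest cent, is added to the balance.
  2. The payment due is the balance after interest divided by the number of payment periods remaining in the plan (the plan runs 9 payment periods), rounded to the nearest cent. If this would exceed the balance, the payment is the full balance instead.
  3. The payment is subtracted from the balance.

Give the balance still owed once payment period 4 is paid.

Payment period 1: $33,212.67 +$265.70 interest = $33,478.37; pay $3,719.82 → $29,758.55
Payment period 2: $29,758.55 +$238.07 interest = $29,996.62; pay $3,749.58 → $26,247.04
Payment period 3: $26,247.04 +$209.98 interest = $26,457.02; pay $3,779.57 → $22,677.45
Payment period 4: $22,677.45 +$181.42 interest = $22,858.87; pay $3,809.81 → $19,049.06

$19,049.06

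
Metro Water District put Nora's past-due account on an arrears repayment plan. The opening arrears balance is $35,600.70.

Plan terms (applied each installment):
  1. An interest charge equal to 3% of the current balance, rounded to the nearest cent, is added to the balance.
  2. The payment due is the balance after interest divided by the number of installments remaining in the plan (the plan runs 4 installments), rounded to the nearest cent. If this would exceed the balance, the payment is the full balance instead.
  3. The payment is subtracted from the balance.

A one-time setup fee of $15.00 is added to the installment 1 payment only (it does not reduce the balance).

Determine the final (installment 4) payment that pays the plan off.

$10,017.22

Installment 1: $35,600.70 +$1,068.02 interest = $36,668.72; pay $9,167.18 (+ $15.00 fee) → $27,501.54
Installment 2: $27,501.54 +$825.05 interest = $28,326.59; pay $9,442.20 → $18,884.39
Installment 3: $18,884.39 +$566.53 interest = $19,450.92; pay $9,725.46 → $9,725.46
Installment 4: $9,725.46 +$291.76 interest = $10,017.22; pay $10,017.22 → $0.00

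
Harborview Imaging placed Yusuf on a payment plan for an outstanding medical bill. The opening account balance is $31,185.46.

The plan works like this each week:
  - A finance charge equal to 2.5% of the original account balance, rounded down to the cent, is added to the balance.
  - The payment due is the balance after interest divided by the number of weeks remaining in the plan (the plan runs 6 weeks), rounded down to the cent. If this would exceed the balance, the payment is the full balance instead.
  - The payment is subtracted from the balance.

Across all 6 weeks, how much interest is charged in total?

$4,677.78

Week 1: opening $31,185.46; interest $779.63 → $31,965.09; payment $5,327.51; balance $26,637.58
Week 2: opening $26,637.58; interest $779.63 → $27,417.21; payment $5,483.44; balance $21,933.77
Week 3: opening $21,933.77; interest $779.63 → $22,713.40; payment $5,678.35; balance $17,035.05
Week 4: opening $17,035.05; interest $779.63 → $17,814.68; payment $5,938.22; balance $11,876.46
Week 5: opening $11,876.46; interest $779.63 → $12,656.09; payment $6,328.04; balance $6,328.05
Week 6: opening $6,328.05; interest $779.63 → $7,107.68; payment $7,107.68; balance $0.00
Total interest: $779.63 + $779.63 + $779.63 + $779.63 + $779.63 + $779.63 = $4,677.78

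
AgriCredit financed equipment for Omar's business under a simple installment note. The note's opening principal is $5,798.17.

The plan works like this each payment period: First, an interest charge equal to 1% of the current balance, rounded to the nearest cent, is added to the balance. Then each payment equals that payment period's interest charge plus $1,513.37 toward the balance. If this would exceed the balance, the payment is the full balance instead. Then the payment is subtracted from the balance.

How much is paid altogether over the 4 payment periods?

# | Opening | Interest | Payment | End bal
1 | $5,798.17 | $57.98 | $1,571.35 | $4,284.80
2 | $4,284.80 | $42.85 | $1,556.22 | $2,771.43
3 | $2,771.43 | $27.71 | $1,541.08 | $1,258.06
4 | $1,258.06 | $12.58 | $1,270.64 | $0.00
Total paid: $5,939.29

$5,939.29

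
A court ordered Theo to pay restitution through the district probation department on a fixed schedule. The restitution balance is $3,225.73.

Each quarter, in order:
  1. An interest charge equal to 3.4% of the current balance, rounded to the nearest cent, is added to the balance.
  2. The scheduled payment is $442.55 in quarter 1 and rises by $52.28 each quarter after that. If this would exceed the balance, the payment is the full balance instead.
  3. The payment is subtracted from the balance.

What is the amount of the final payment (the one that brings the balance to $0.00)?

# | Opening | Interest | Payment | End bal
1 | $3,225.73 | $109.67 | $442.55 | $2,892.85
2 | $2,892.85 | $98.36 | $494.83 | $2,496.38
3 | $2,496.38 | $84.88 | $547.11 | $2,034.15
4 | $2,034.15 | $69.16 | $599.39 | $1,503.92
5 | $1,503.92 | $51.13 | $651.67 | $903.38
6 | $903.38 | $30.71 | $703.95 | $230.14
7 | $230.14 | $7.82 | $237.96 | $0.00

$237.96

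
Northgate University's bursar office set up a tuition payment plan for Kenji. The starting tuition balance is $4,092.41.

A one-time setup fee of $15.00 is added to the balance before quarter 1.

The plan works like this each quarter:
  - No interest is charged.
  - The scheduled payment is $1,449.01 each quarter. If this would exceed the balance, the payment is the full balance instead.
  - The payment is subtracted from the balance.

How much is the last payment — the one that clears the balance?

$1,209.39

Quarter 1: opening $4,107.41; payment $1,449.01; balance $2,658.40
Quarter 2: opening $2,658.40; payment $1,449.01; balance $1,209.39
Quarter 3: opening $1,209.39; payment $1,209.39; balance $0.00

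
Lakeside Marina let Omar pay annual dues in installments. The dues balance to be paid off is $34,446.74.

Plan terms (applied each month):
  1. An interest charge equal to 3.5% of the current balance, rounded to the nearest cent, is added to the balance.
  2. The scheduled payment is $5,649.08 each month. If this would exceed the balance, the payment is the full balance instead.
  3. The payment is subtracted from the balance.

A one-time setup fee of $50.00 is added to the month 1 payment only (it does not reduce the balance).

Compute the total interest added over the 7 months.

Month 1: opening $34,446.74; interest $1,205.64 → $35,652.38; payment $5,649.08 (+ $50.00 fee); balance $30,003.30
Month 2: opening $30,003.30; interest $1,050.12 → $31,053.42; payment $5,649.08; balance $25,404.34
Month 3: opening $25,404.34; interest $889.15 → $26,293.49; payment $5,649.08; balance $20,644.41
Month 4: opening $20,644.41; interest $722.55 → $21,366.96; payment $5,649.08; balance $15,717.88
Month 5: opening $15,717.88; interest $550.13 → $16,268.01; payment $5,649.08; balance $10,618.93
Month 6: opening $10,618.93; interest $371.66 → $10,990.59; payment $5,649.08; balance $5,341.51
Month 7: opening $5,341.51; interest $186.95 → $5,528.46; payment $5,528.46; balance $0.00
Total interest: $1,205.64 + $1,050.12 + $889.15 + $722.55 + $550.13 + $371.66 + $186.95 = $4,976.20

$4,976.20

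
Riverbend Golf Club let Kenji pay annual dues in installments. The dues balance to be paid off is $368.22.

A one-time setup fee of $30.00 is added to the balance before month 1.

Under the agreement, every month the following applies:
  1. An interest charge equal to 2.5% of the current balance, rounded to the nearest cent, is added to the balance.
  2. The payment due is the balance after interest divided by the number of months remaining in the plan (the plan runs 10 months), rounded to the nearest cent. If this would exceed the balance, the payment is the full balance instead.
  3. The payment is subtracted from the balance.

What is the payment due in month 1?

Month 1: opening $398.22; interest $9.96 → $408.18; payment $40.82; balance $367.36

$40.82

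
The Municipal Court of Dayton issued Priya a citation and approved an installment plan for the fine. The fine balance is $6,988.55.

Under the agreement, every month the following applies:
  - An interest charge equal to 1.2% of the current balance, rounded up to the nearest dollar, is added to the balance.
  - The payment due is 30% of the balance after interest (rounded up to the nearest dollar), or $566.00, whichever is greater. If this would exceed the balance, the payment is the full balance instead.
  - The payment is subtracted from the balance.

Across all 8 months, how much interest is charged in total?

Month 1: $6,988.55 +$84.00 interest = $7,072.55; pay $2,122.00 → $4,950.55
Month 2: $4,950.55 +$60.00 interest = $5,010.55; pay $1,504.00 → $3,506.55
Month 3: $3,506.55 +$43.00 interest = $3,549.55; pay $1,065.00 → $2,484.55
Month 4: $2,484.55 +$30.00 interest = $2,514.55; pay $755.00 → $1,759.55
Month 5: $1,759.55 +$22.00 interest = $1,781.55; pay $566.00 → $1,215.55
Month 6: $1,215.55 +$15.00 interest = $1,230.55; pay $566.00 → $664.55
Month 7: $664.55 +$8.00 interest = $672.55; pay $566.00 → $106.55
Month 8: $106.55 +$2.00 interest = $108.55; pay $108.55 → $0.00
Total interest: $84.00 + $60.00 + $43.00 + $30.00 + $22.00 + $15.00 + $8.00 + $2.00 = $264.00

$264.00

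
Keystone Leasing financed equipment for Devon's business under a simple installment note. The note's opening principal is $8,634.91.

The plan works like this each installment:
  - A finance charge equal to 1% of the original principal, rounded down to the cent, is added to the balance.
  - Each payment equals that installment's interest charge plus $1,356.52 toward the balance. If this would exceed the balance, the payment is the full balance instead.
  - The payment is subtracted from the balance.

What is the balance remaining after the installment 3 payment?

Installment 1: opening $8,634.91; interest $86.34 → $8,721.25; payment $1,442.86; balance $7,278.39
Installment 2: opening $7,278.39; interest $86.34 → $7,364.73; payment $1,442.86; balance $5,921.87
Installment 3: opening $5,921.87; interest $86.34 → $6,008.21; payment $1,442.86; balance $4,565.35

$4,565.35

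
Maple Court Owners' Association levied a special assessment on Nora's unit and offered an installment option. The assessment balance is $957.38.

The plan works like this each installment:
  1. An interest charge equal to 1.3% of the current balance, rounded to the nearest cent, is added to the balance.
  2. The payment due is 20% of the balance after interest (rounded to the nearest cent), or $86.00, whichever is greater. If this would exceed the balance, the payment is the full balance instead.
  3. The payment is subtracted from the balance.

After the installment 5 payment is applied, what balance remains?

Installment 1: $957.38 +$12.45 interest = $969.83; pay $193.97 → $775.86
Installment 2: $775.86 +$10.09 interest = $785.95; pay $157.19 → $628.76
Installment 3: $628.76 +$8.17 interest = $636.93; pay $127.39 → $509.54
Installment 4: $509.54 +$6.62 interest = $516.16; pay $103.23 → $412.93
Installment 5: $412.93 +$5.37 interest = $418.30; pay $86.00 → $332.30

$332.30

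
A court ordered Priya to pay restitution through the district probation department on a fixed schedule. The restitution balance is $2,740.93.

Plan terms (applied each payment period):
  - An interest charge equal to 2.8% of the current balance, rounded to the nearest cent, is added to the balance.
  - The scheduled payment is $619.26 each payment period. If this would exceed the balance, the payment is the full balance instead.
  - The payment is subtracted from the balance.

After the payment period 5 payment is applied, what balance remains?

$0.00

# | Opening | Interest | Payment | End bal
1 | $2,740.93 | $76.75 | $619.26 | $2,198.42
2 | $2,198.42 | $61.56 | $619.26 | $1,640.72
3 | $1,640.72 | $45.94 | $619.26 | $1,067.40
4 | $1,067.40 | $29.89 | $619.26 | $478.03
5 | $478.03 | $13.38 | $491.41 | $0.00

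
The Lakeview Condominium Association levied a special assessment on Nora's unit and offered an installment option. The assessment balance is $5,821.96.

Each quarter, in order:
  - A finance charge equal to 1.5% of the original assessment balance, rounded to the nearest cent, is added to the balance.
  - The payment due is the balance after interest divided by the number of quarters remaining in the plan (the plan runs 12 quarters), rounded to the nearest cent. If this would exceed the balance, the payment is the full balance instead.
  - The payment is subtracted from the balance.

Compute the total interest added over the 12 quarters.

Quarter 1: opening $5,821.96; interest $87.33 → $5,909.29; payment $492.44; balance $5,416.85
Quarter 2: opening $5,416.85; interest $87.33 → $5,504.18; payment $500.38; balance $5,003.80
Quarter 3: opening $5,003.80; interest $87.33 → $5,091.13; payment $509.11; balance $4,582.02
Quarter 4: opening $4,582.02; interest $87.33 → $4,669.35; payment $518.82; balance $4,150.53
Quarter 5: opening $4,150.53; interest $87.33 → $4,237.86; payment $529.73; balance $3,708.13
Quarter 6: opening $3,708.13; interest $87.33 → $3,795.46; payment $542.21; balance $3,253.25
Quarter 7: opening $3,253.25; interest $87.33 → $3,340.58; payment $556.76; balance $2,783.82
Quarter 8: opening $2,783.82; interest $87.33 → $2,871.15; payment $574.23; balance $2,296.92
Quarter 9: opening $2,296.92; interest $87.33 → $2,384.25; payment $596.06; balance $1,788.19
Quarter 10: opening $1,788.19; interest $87.33 → $1,875.52; payment $625.17; balance $1,250.35
Quarter 11: opening $1,250.35; interest $87.33 → $1,337.68; payment $668.84; balance $668.84
Quarter 12: opening $668.84; interest $87.33 → $756.17; payment $756.17; balance $0.00
Total interest: $87.33 + $87.33 + $87.33 + $87.33 + $87.33 + $87.33 + $87.33 + $87.33 + $87.33 + $87.33 + $87.33 + $87.33 = $1,047.96

$1,047.96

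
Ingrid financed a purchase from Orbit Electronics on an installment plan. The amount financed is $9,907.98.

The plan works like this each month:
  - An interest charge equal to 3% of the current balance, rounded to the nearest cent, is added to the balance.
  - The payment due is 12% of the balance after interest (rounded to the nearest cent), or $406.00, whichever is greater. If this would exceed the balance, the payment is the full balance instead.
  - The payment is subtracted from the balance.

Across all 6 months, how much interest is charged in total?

$1,414.68

Month 1: $9,907.98 +$297.24 interest = $10,205.22; pay $1,224.63 → $8,980.59
Month 2: $8,980.59 +$269.42 interest = $9,250.01; pay $1,110.00 → $8,140.01
Month 3: $8,140.01 +$244.20 interest = $8,384.21; pay $1,006.11 → $7,378.10
Month 4: $7,378.10 +$221.34 interest = $7,599.44; pay $911.93 → $6,687.51
Month 5: $6,687.51 +$200.63 interest = $6,888.14; pay $826.58 → $6,061.56
Month 6: $6,061.56 +$181.85 interest = $6,243.41; pay $749.21 → $5,494.20
Total interest: $297.24 + $269.42 + $244.20 + $221.34 + $200.63 + $181.85 = $1,414.68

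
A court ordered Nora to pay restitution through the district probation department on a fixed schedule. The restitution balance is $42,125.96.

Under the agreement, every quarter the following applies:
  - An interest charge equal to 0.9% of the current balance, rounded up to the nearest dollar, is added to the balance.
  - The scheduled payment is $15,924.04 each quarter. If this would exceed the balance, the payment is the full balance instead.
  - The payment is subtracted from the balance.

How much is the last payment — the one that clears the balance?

# | Opening | Interest | Payment | End bal
1 | $42,125.96 | $380.00 | $15,924.04 | $26,581.92
2 | $26,581.92 | $240.00 | $15,924.04 | $10,897.88
3 | $10,897.88 | $99.00 | $10,996.88 | $0.00

$10,996.88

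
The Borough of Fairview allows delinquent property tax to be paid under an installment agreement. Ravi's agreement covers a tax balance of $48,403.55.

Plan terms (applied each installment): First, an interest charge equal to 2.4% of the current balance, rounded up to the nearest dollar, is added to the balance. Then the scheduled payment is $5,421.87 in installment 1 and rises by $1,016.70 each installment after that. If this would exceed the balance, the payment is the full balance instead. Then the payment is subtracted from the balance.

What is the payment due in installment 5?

$9,488.67

Installment 1: $48,403.55 +$1,162.00 interest = $49,565.55; pay $5,421.87 → $44,143.68
Installment 2: $44,143.68 +$1,060.00 interest = $45,203.68; pay $6,438.57 → $38,765.11
Installment 3: $38,765.11 +$931.00 interest = $39,696.11; pay $7,455.27 → $32,240.84
Installment 4: $32,240.84 +$774.00 interest = $33,014.84; pay $8,471.97 → $24,542.87
Installment 5: $24,542.87 +$590.00 interest = $25,132.87; pay $9,488.67 → $15,644.20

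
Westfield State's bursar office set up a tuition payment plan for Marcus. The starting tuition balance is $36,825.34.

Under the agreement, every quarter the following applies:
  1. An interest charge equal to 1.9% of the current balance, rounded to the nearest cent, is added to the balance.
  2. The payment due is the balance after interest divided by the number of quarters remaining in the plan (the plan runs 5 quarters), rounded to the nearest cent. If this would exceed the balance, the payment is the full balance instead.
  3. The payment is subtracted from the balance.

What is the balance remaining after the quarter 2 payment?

$22,942.80

Quarter 1: opening $36,825.34; interest $699.68 → $37,525.02; payment $7,505.00; balance $30,020.02
Quarter 2: opening $30,020.02; interest $570.38 → $30,590.40; payment $7,647.60; balance $22,942.80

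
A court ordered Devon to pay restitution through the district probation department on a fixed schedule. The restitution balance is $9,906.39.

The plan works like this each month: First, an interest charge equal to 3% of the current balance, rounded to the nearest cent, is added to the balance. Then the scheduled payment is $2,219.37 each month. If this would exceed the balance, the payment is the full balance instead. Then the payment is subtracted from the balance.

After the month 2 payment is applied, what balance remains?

$6,004.37

Month 1: $9,906.39 +$297.19 interest = $10,203.58; pay $2,219.37 → $7,984.21
Month 2: $7,984.21 +$239.53 interest = $8,223.74; pay $2,219.37 → $6,004.37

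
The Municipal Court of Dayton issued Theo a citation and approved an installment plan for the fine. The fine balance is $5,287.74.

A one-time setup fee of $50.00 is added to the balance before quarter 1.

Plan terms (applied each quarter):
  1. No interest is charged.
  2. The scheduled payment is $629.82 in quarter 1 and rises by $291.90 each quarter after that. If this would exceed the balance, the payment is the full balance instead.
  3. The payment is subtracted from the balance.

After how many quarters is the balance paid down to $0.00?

5

# | Opening | Payment | End bal
1 | $5,337.74 | $629.82 | $4,707.92
2 | $4,707.92 | $921.72 | $3,786.20
3 | $3,786.20 | $1,213.62 | $2,572.58
4 | $2,572.58 | $1,505.52 | $1,067.06
5 | $1,067.06 | $1,067.06 | $0.00
Balance reaches $0.00 in quarter 5.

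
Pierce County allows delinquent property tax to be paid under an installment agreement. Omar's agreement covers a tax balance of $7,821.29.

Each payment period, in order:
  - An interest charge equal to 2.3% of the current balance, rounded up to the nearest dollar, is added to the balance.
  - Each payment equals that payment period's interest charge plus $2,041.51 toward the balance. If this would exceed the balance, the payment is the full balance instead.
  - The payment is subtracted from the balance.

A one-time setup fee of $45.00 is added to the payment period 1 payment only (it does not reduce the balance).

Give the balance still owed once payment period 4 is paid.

$0.00

# | Opening | Interest | Payment | Fee | End bal
1 | $7,821.29 | $180.00 | $2,221.51 | $45.00 | $5,779.78
2 | $5,779.78 | $133.00 | $2,174.51 | — | $3,738.27
3 | $3,738.27 | $86.00 | $2,127.51 | — | $1,696.76
4 | $1,696.76 | $40.00 | $1,736.76 | — | $0.00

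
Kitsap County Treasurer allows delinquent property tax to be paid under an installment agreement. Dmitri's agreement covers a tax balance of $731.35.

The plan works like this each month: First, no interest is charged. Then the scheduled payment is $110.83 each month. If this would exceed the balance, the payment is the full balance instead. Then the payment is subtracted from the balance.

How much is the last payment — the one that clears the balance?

$66.37

Month 1: opening $731.35; payment $110.83; balance $620.52
Month 2: opening $620.52; payment $110.83; balance $509.69
Month 3: opening $509.69; payment $110.83; balance $398.86
Month 4: opening $398.86; payment $110.83; balance $288.03
Month 5: opening $288.03; payment $110.83; balance $177.20
Month 6: opening $177.20; payment $110.83; balance $66.37
Month 7: opening $66.37; payment $66.37; balance $0.00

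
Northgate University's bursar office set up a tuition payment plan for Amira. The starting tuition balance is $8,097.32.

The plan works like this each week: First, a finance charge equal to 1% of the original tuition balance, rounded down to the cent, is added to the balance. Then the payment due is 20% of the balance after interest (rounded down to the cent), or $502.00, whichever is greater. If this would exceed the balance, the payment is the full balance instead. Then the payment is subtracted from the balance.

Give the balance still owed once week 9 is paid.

Week 1: opening $8,097.32; interest $80.97 → $8,178.29; payment $1,635.65; balance $6,542.64
Week 2: opening $6,542.64; interest $80.97 → $6,623.61; payment $1,324.72; balance $5,298.89
Week 3: opening $5,298.89; interest $80.97 → $5,379.86; payment $1,075.97; balance $4,303.89
Week 4: opening $4,303.89; interest $80.97 → $4,384.86; payment $876.97; balance $3,507.89
Week 5: opening $3,507.89; interest $80.97 → $3,588.86; payment $717.77; balance $2,871.09
Week 6: opening $2,871.09; interest $80.97 → $2,952.06; payment $590.41; balance $2,361.65
Week 7: opening $2,361.65; interest $80.97 → $2,442.62; payment $502.00; balance $1,940.62
Week 8: opening $1,940.62; interest $80.97 → $2,021.59; payment $502.00; balance $1,519.59
Week 9: opening $1,519.59; interest $80.97 → $1,600.56; payment $502.00; balance $1,098.56

$1,098.56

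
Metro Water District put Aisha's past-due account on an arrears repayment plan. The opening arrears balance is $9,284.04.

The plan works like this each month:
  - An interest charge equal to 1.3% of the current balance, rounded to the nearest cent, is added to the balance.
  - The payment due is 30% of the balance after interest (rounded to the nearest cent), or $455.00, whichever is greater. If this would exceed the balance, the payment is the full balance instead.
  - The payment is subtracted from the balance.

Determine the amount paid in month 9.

$299.08

Month 1: opening $9,284.04; interest $120.69 → $9,404.73; payment $2,821.42; balance $6,583.31
Month 2: opening $6,583.31; interest $85.58 → $6,668.89; payment $2,000.67; balance $4,668.22
Month 3: opening $4,668.22; interest $60.69 → $4,728.91; payment $1,418.67; balance $3,310.24
Month 4: opening $3,310.24; interest $43.03 → $3,353.27; payment $1,005.98; balance $2,347.29
Month 5: opening $2,347.29; interest $30.51 → $2,377.80; payment $713.34; balance $1,664.46
Month 6: opening $1,664.46; interest $21.64 → $1,686.10; payment $505.83; balance $1,180.27
Month 7: opening $1,180.27; interest $15.34 → $1,195.61; payment $455.00; balance $740.61
Month 8: opening $740.61; interest $9.63 → $750.24; payment $455.00; balance $295.24
Month 9: opening $295.24; interest $3.84 → $299.08; payment $299.08; balance $0.00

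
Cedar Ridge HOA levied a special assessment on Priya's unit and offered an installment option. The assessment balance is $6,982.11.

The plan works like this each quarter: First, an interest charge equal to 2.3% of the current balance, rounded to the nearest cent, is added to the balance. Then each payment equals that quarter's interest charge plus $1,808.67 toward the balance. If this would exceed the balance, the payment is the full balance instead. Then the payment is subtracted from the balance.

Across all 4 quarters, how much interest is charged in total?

$392.76

# | Opening | Interest | Payment | End bal
1 | $6,982.11 | $160.59 | $1,969.26 | $5,173.44
2 | $5,173.44 | $118.99 | $1,927.66 | $3,364.77
3 | $3,364.77 | $77.39 | $1,886.06 | $1,556.10
4 | $1,556.10 | $35.79 | $1,591.89 | $0.00
Total interest: $160.59 + $118.99 + $77.39 + $35.79 = $392.76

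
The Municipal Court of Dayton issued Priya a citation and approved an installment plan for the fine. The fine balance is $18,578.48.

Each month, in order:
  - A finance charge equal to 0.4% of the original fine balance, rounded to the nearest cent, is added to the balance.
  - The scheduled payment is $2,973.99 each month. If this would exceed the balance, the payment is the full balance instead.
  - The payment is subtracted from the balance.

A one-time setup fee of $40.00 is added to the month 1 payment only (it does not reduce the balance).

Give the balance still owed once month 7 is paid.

$0.00

Month 1: opening $18,578.48; interest $74.31 → $18,652.79; payment $2,973.99 (+ $40.00 fee); balance $15,678.80
Month 2: opening $15,678.80; interest $74.31 → $15,753.11; payment $2,973.99; balance $12,779.12
Month 3: opening $12,779.12; interest $74.31 → $12,853.43; payment $2,973.99; balance $9,879.44
Month 4: opening $9,879.44; interest $74.31 → $9,953.75; payment $2,973.99; balance $6,979.76
Month 5: opening $6,979.76; interest $74.31 → $7,054.07; payment $2,973.99; balance $4,080.08
Month 6: opening $4,080.08; interest $74.31 → $4,154.39; payment $2,973.99; balance $1,180.40
Month 7: opening $1,180.40; interest $74.31 → $1,254.71; payment $1,254.71; balance $0.00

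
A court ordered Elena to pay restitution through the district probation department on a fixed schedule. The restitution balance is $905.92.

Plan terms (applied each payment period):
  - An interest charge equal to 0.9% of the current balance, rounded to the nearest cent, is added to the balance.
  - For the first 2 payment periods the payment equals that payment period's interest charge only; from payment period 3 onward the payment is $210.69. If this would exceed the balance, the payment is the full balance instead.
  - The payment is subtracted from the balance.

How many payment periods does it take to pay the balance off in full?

7

# | Opening | Interest | Payment | End bal
1 | $905.92 | $8.15 | $8.15 | $905.92
2 | $905.92 | $8.15 | $8.15 | $905.92
3 | $905.92 | $8.15 | $210.69 | $703.38
4 | $703.38 | $6.33 | $210.69 | $499.02
5 | $499.02 | $4.49 | $210.69 | $292.82
6 | $292.82 | $2.64 | $210.69 | $84.77
7 | $84.77 | $0.76 | $85.53 | $0.00
Balance reaches $0.00 in payment period 7.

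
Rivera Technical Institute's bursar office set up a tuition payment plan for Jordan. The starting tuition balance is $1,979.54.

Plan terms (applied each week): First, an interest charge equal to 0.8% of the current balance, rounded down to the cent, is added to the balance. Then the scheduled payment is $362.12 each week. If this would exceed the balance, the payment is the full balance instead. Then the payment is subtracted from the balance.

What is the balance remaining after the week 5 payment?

Week 1: opening $1,979.54; interest $15.83 → $1,995.37; payment $362.12; balance $1,633.25
Week 2: opening $1,633.25; interest $13.06 → $1,646.31; payment $362.12; balance $1,284.19
Week 3: opening $1,284.19; interest $10.27 → $1,294.46; payment $362.12; balance $932.34
Week 4: opening $932.34; interest $7.45 → $939.79; payment $362.12; balance $577.67
Week 5: opening $577.67; interest $4.62 → $582.29; payment $362.12; balance $220.17

$220.17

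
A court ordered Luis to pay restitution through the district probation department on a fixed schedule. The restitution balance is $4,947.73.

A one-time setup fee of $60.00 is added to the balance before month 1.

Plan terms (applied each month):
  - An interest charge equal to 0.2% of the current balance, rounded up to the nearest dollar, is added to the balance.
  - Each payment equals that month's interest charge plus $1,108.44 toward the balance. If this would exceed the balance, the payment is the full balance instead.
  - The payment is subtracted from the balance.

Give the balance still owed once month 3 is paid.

Month 1: $5,007.73 +$11.00 interest = $5,018.73; pay $1,119.44 → $3,899.29
Month 2: $3,899.29 +$8.00 interest = $3,907.29; pay $1,116.44 → $2,790.85
Month 3: $2,790.85 +$6.00 interest = $2,796.85; pay $1,114.44 → $1,682.41

$1,682.41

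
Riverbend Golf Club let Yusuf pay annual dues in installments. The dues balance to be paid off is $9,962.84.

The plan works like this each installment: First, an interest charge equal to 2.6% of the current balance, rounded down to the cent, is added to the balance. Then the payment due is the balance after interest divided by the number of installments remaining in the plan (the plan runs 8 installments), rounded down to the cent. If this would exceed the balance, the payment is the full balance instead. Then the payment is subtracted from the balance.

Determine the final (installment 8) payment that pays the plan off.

$1,529.22

Installment 1: $9,962.84 +$259.03 interest = $10,221.87; pay $1,277.73 → $8,944.14
Installment 2: $8,944.14 +$232.54 interest = $9,176.68; pay $1,310.95 → $7,865.73
Installment 3: $7,865.73 +$204.50 interest = $8,070.23; pay $1,345.03 → $6,725.20
Installment 4: $6,725.20 +$174.85 interest = $6,900.05; pay $1,380.01 → $5,520.04
Installment 5: $5,520.04 +$143.52 interest = $5,663.56; pay $1,415.89 → $4,247.67
Installment 6: $4,247.67 +$110.43 interest = $4,358.10; pay $1,452.70 → $2,905.40
Installment 7: $2,905.40 +$75.54 interest = $2,980.94; pay $1,490.47 → $1,490.47
Installment 8: $1,490.47 +$38.75 interest = $1,529.22; pay $1,529.22 → $0.00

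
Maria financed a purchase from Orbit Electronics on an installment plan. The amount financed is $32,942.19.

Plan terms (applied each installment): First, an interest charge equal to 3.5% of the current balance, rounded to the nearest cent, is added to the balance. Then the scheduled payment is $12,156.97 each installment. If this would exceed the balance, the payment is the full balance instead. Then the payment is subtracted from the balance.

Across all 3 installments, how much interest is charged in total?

$2,290.04

Installment 1: $32,942.19 +$1,152.98 interest = $34,095.17; pay $12,156.97 → $21,938.20
Installment 2: $21,938.20 +$767.84 interest = $22,706.04; pay $12,156.97 → $10,549.07
Installment 3: $10,549.07 +$369.22 interest = $10,918.29; pay $10,918.29 → $0.00
Total interest: $1,152.98 + $767.84 + $369.22 = $2,290.04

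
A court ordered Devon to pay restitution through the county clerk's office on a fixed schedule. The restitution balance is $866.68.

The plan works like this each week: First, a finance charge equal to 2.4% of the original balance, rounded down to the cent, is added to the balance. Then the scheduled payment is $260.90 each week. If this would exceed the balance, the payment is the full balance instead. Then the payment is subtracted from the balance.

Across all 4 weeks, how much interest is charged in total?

# | Opening | Interest | Payment | End bal
1 | $866.68 | $20.80 | $260.90 | $626.58
2 | $626.58 | $20.80 | $260.90 | $386.48
3 | $386.48 | $20.80 | $260.90 | $146.38
4 | $146.38 | $20.80 | $167.18 | $0.00
Total interest: $20.80 + $20.80 + $20.80 + $20.80 = $83.20

$83.20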